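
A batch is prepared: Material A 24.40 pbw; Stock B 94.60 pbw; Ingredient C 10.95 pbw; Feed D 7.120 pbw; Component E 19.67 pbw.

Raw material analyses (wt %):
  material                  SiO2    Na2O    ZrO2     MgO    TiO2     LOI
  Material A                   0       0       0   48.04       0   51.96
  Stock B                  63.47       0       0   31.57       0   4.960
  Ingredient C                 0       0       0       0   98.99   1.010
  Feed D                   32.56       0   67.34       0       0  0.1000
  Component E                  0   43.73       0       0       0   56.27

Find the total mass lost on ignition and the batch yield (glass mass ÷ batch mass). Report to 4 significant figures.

LOI loss = 28.56 pbw; glass = 128.2 pbw; yield = 81.78%

Intermediates are displayed rounded off to 4 significant figures across the worked steps; the working math holds full float precision through every step. Every reported number undergoes a single rounding; the derived quantities (totals, net glass mass, yield, five oxide percentages, LOI) are carried starting from the weights at 128.2 pbw of glass at full precision as they appear in the problem or the answer.
Ignition loss by material:
  Material A: 24.40 × 0.5196 = 12.68 pbw
  Stock B: 94.60 × 0.04960 = 4.692 pbw
  Ingredient C: 10.95 × 0.01010 = 0.1106 pbw
  Feed D: 7.120 × 0.001000 = 0.007120 pbw
  Component E: 19.67 × 0.5627 = 11.07 pbw
Total LOI = 28.56 pbw
Glass = batch − LOI = 156.7 − 28.56 = 128.2 pbw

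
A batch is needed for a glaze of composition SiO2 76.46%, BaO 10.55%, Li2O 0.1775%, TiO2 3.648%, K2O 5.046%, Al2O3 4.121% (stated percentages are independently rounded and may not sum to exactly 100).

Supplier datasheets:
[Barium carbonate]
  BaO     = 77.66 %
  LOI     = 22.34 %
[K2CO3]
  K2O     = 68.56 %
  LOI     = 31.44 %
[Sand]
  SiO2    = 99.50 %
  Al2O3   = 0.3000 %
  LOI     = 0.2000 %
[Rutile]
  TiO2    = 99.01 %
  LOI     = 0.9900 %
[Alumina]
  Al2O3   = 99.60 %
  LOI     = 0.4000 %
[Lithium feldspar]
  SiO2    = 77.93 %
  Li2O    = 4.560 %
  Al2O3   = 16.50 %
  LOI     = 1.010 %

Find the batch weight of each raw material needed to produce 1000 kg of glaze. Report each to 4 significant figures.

Working values are printed (rounded to 4 significant digits) at each printed step; the working math keeps full precision from start to finish. Every reported value includes exactly one rounding — the derived quantities (the yield, net glass mass, LOI, the six compositions, totals) are computed from the weighed amounts on 1000 kg of glass in full float precision as quoted within question or answer.
Oxide mass targets, per 1000 kg glaze:
  SiO2: 76.46% × 1000 = 764.6 kg
  BaO: 10.55% × 1000 = 105.5 kg
  Li2O: 0.1775% × 1000 = 1.775 kg
  TiO2: 3.648% × 1000 = 36.48 kg
  K2O: 5.046% × 1000 = 50.46 kg
  Al2O3: 4.121% × 1000 = 41.21 kg
Per-oxide balance check per the reported batch figures, versus the basis set out (every target is met by its sum modulo rounding of the values):
  SiO2: 738.0·0.9950 + 38.93·0.7793 = 764.6 kg (target 764.6 kg)
  BaO: 135.8·0.7766 = 105.5 kg (target 105.5 kg)
  Li2O: 38.93·0.04560 = 1.775 kg (target 1.775 kg)
  TiO2: 36.84·0.9901 = 36.48 kg (target 36.48 kg)
  K2O: 73.60·0.6856 = 50.46 kg (target 50.46 kg)
  Al2O3: 738.0·0.003000 + 32.70·0.9960 + 38.93·0.1650 = 41.21 kg (target 41.21 kg)
Glass-mass bookkeeping: the batch minus its LOI: 1000 kg (targets for the oxides total 1000 kg; against the stated basis, 1000 kg — a pure rounding effect).
Total batch = Σ batch = 1056 kg; the LOI term Σ batch·LOI equals 55.84 kg; yield, glass over the total, = 94.71%.

Batch per 1000 kg glaze:
  Barium carbonate: 135.8 kg
  K2CO3: 73.60 kg
  Sand: 738.0 kg
  Rutile: 36.84 kg
  Alumina: 32.70 kg
  Lithium feldspar: 38.93 kg
Total batch = 1056 kg; LOI loss = 55.84 kg; yield = 94.71%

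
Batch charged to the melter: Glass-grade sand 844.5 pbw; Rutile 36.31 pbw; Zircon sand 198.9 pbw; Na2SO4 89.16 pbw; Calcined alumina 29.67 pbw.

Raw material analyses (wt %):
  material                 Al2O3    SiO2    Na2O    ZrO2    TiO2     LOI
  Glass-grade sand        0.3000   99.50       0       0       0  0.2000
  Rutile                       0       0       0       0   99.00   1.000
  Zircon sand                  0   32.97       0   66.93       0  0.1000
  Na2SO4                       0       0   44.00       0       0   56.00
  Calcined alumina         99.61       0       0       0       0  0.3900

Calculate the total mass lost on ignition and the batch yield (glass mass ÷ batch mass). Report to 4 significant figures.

LOI loss = 52.30 pbw; glass = 1146 pbw; yield = 95.64%

All internal work holds full precision from start to finish — working values are displayed, rounded to four significant digits, in the working. Each reported number is rounded only once. All derived quantities are carried in exact precision (the yield, totals, net glass mass, five oxide percentages, ignition loss) using the weight values on 1146 pbw of glass, as given in the problem or the answer.
Material-by-material LOI:
  Glass-grade sand: 844.5 × 0.002000 = 1.689 pbw
  Rutile: 36.31 × 0.01000 = 0.3631 pbw
  Zircon sand: 198.9 × 0.001000 = 0.1989 pbw
  Na2SO4: 89.16 × 0.5600 = 49.93 pbw
  Calcined alumina: 29.67 × 0.003900 = 0.1157 pbw
Total LOI = 52.30 pbw
Glass = batch − LOI = 1199 − 52.30 = 1146 pbw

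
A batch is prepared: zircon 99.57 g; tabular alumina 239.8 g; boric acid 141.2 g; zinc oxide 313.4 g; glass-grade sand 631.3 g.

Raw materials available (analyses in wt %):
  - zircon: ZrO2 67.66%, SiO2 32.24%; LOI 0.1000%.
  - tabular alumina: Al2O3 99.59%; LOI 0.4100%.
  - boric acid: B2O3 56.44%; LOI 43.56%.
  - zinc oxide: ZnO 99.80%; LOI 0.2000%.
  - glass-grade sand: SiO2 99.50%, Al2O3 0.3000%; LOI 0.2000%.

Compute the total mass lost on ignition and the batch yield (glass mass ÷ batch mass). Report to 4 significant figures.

Intermediates are displayed with 4-significant-digit rounding on the page; all internal work maintains full precision throughout — every reported number takes exactly one rounding — the derived quantities are rebuilt in exact precision (ignition loss, the five compositions, the yield, totals, glass mass) from the weighed amounts per 1361 g of glass as quoted within question or answer.
Loss on ignition, line by line:
  zircon: 99.57 × 0.001000 = 0.09957 g
  tabular alumina: 239.8 × 0.004100 = 0.9832 g
  boric acid: 141.2 × 0.4356 = 61.51 g
  zinc oxide: 313.4 × 0.002000 = 0.6268 g
  glass-grade sand: 631.3 × 0.002000 = 1.263 g
Total LOI = 64.48 g
Glass = batch − LOI = 1425 − 64.48 = 1361 g

LOI loss = 64.48 g; glass = 1361 g; yield = 95.48%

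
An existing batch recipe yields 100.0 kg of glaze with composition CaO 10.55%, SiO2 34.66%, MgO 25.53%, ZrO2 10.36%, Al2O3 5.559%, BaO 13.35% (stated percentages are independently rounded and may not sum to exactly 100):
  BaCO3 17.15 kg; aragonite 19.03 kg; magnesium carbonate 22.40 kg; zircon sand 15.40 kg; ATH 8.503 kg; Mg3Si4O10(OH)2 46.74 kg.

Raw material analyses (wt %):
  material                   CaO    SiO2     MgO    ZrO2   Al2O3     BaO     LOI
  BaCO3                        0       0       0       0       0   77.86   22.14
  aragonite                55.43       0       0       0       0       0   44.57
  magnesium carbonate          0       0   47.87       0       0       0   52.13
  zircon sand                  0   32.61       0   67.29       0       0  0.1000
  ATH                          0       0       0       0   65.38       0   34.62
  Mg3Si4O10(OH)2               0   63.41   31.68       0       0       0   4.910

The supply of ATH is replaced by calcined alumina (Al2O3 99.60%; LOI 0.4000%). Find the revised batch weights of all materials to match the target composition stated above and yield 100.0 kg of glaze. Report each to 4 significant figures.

Revised batch per 100.0 kg glaze:
  BaCO3: 17.15 kg
  aragonite: 19.03 kg
  magnesium carbonate: 22.40 kg
  zircon sand: 15.40 kg
  calcined alumina: 5.581 kg
  Mg3Si4O10(OH)2: 46.74 kg
Total batch = 126.3 kg; LOI loss = 26.29 kg

Mid-chain values are displayed rounded to 4 significant digits on the page — full precision is maintained from first step to last. Every reported number takes just one rounding; all derived quantities, including yield, the totals, LOI, the six compositions, net glass mass, are carried starting from the weights at 100.0 kg of glass in full float precision, as they appear in question or answer.
Per-oxide target masses for 100.0 kg glaze:
  CaO: 10.55% × 100.0 = 10.55 kg
  SiO2: 34.66% × 100.0 = 34.66 kg
  MgO: 25.53% × 100.0 = 25.53 kg
  ZrO2: 10.36% × 100.0 = 10.36 kg
  Al2O3: 5.559% × 100.0 = 5.559 kg
  BaO: 13.35% × 100.0 = 13.35 kg
Verifying the oxide balance using the reported weights, per the basis as stated (every target is met by its sum net of answer rounding effects):
  CaO: 19.03·0.5543 = 10.55 kg (target 10.55 kg)
  SiO2: 15.40·0.3261 + 46.74·0.6341 = 34.66 kg (target 34.66 kg)
  MgO: 22.40·0.4787 + 46.74·0.3168 = 25.53 kg (target 25.53 kg)
  ZrO2: 15.40·0.6729 = 10.36 kg (target 10.36 kg)
  Al2O3: 5.581·0.9960 = 5.559 kg (target 5.559 kg)
  BaO: 17.15·0.7786 = 13.35 kg (target 13.35 kg)
Auditing the glass mass value: Σ batch − LOI loss = 100.0 kg (summing oxide targets gives 100.0 kg; stated basis 100.0 kg — rounding explains the deltas).
Adding the batch up: Σ batch = 126.3 kg; Σ batch·LOI gives LOI loss = 26.29 kg; the yield ratio, glass ÷ batch: 79.19%.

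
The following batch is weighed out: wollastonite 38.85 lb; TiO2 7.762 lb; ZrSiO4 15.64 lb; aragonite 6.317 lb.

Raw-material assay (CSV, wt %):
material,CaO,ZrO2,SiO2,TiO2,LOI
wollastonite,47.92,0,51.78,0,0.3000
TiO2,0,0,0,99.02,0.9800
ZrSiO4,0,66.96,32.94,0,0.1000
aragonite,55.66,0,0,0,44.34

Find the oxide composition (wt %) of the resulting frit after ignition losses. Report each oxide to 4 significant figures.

Glass mass = 65.56 lb (batch 68.57 − LOI 3.009).
Composition: CaO 33.76%, ZrO2 15.97%, SiO2 38.54%, TiO2 11.72%

Intermediates are displayed (rounded to four significant figures) alongside each step — every computation holds full precision at each step. Each reported figure is rounded once only. The derived quantities, including the yield, net glass mass, LOI, the totals, the four compositions, are computed from the weighed amounts for 65.56 lb of glass in exact precision exactly as shown in problem or answer.
Delivered oxide masses:
  CaO: 38.85·0.4792 + 6.317·0.5566 = 22.13 lb
  ZrO2: 15.64·0.6696 = 10.47 lb
  SiO2: 38.85·0.5178 + 15.64·0.3294 = 25.27 lb
  TiO2: 7.762·0.9902 = 7.686 lb
LOI: 38.85·0.003000 + 7.762·0.009800 + 15.64·0.001000 + 6.317·0.4434 = 3.009 lb
Resulting glass, batch − LOI: 68.57 − 3.009 = 65.56 lb (the oxide masses sum to this)
each oxide over glass, ×100, is wt %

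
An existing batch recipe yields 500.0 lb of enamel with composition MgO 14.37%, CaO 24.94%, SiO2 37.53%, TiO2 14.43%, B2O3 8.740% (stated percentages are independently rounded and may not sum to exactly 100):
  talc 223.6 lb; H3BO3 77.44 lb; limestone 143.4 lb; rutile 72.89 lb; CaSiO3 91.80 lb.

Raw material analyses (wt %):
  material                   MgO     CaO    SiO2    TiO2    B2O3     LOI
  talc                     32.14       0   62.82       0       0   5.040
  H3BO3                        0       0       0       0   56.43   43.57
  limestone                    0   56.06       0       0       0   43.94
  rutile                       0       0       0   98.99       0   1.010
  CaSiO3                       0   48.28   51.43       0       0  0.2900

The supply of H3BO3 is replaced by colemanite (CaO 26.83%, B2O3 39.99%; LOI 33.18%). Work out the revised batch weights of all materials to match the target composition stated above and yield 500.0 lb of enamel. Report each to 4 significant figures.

In-progress results are displayed, rounded to four significant figures, between the steps. The whole derivation maintains full precision all the way through; a single rounding finalizes each reported figure. All derived quantities, which include yield, the five compositions, net glass mass, totals, ignition loss, are rebuilt at exact precision, as quoted within either problem or answer, using the weight values for 500.0 lb of glass.
Per-oxide target masses for 500.0 lb enamel:
  MgO: 14.37% × 500.0 = 71.85 lb
  CaO: 24.94% × 500.0 = 124.7 lb
  SiO2: 37.53% × 500.0 = 187.6 lb
  TiO2: 14.43% × 500.0 = 72.15 lb
  B2O3: 8.740% × 500.0 = 43.70 lb
Sums-versus-targets review from the weights as reported, for the quoted basis mass (target by target, the sums agree inside rounding margins):
  MgO: 223.6·0.3214 = 71.87 lb (target 71.85 lb)
  CaO: 109.3·0.2683 + 91.08·0.5606 + 91.80·0.4828 = 124.7 lb (target 124.7 lb)
  SiO2: 223.6·0.6282 + 91.80·0.5143 = 187.7 lb (target 187.6 lb)
  TiO2: 72.89·0.9899 = 72.15 lb (target 72.15 lb)
  B2O3: 109.3·0.3999 = 43.71 lb (target 43.70 lb)
Glass mass check: whole batch net of LOI = 500.1 lb (targets for the oxides total 500.0 lb; the stated basis being 500.0 lb — differing by rounding only).
Total batch = Σ batch = 588.7 lb; ignition loss, Σ(batch × LOI) = 88.56 lb; glass ÷ batch gives a yield of 84.96%.

Revised batch per 500.0 lb enamel:
  talc: 223.6 lb
  colemanite: 109.3 lb
  limestone: 91.08 lb
  rutile: 72.89 lb
  CaSiO3: 91.80 lb
Total batch = 588.7 lb; LOI loss = 88.56 lb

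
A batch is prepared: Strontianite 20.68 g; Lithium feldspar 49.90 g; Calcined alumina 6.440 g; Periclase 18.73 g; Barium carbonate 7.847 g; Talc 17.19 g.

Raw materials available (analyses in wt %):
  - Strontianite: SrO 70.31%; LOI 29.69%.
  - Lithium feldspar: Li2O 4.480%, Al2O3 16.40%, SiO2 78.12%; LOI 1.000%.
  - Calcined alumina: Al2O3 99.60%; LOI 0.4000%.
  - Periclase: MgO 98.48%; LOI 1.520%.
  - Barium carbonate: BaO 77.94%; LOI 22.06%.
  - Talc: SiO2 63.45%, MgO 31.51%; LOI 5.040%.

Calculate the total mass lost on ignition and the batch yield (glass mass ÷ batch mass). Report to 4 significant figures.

LOI loss = 9.547 g; glass = 111.2 g; yield = 92.10%

The working math carries exact precision at every stage. Values along the way are printed (rounded to 4 significant figures) within the worked lines; every reported figure includes exactly one rounding; all derived quantities, including the yield, LOI, six oxide percentages, totals, glass mass, are computed using the weight values per 111.2 g of glass in exact precision as quoted within the problem or answer text.
LOI of each material in turn:
  Strontianite: 20.68 × 0.2969 = 6.140 g
  Lithium feldspar: 49.90 × 0.01000 = 0.4990 g
  Calcined alumina: 6.440 × 0.004000 = 0.02576 g
  Periclase: 18.73 × 0.01520 = 0.2847 g
  Barium carbonate: 7.847 × 0.2206 = 1.731 g
  Talc: 17.19 × 0.05040 = 0.8664 g
Total LOI = 9.547 g
Glass = batch − LOI = 120.8 − 9.547 = 111.2 g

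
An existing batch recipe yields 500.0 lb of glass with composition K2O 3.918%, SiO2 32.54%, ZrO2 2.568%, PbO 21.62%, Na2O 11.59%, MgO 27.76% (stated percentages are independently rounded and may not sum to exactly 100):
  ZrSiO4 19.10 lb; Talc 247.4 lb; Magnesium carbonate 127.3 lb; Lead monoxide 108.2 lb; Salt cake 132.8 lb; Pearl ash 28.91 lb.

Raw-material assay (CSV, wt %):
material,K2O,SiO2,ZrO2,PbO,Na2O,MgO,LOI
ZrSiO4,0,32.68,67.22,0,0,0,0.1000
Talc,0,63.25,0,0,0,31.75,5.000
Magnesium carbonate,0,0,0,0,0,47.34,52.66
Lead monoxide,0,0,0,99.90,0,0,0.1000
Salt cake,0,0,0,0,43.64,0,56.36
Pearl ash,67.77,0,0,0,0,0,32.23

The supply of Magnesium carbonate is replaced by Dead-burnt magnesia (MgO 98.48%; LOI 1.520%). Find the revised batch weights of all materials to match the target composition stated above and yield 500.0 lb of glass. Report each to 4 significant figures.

Every computation maintains full precision all the way through — the intermediate values are shown rounded to four significant digits in the printout — every reported number carries a single rounding; derived quantities, which include net glass mass, yield, totals, LOI, the six compositions, are re-derived at full precision, exactly as printed in either problem or answer, using the weight values on 500.0 lb of glass.
Oxide mass targets, per 500.0 lb glass:
  K2O: 3.918% × 500.0 = 19.59 lb
  SiO2: 32.54% × 500.0 = 162.7 lb
  ZrO2: 2.568% × 500.0 = 12.84 lb
  PbO: 21.62% × 500.0 = 108.1 lb
  Na2O: 11.59% × 500.0 = 57.95 lb
  MgO: 27.76% × 500.0 = 138.8 lb
Balance tally, oxide-wise, with the batch weights as given, versus the basis set out (target by target, the sums agree net of answer rounding effects):
  K2O: 28.91·0.6777 = 19.59 lb (target 19.59 lb)
  SiO2: 19.10·0.3268 + 247.4·0.6325 = 162.7 lb (target 162.7 lb)
  ZrO2: 19.10·0.6722 = 12.84 lb (target 12.84 lb)
  PbO: 108.2·0.9990 = 108.1 lb (target 108.1 lb)
  Na2O: 132.8·0.4364 = 57.95 lb (target 57.95 lb)
  MgO: 247.4·0.3175 + 61.19·0.9848 = 138.8 lb (target 138.8 lb)
Glass mass check: batch Σ − ignition loss = 500.0 lb (oxide target masses add up to 500.0 lb; against the stated basis, 500.0 lb — deltas are rounding alone).
Adding the batch up: Σ batch = 597.6 lb; Σ batch·LOI gives LOI loss = 97.59 lb; yield = glass ÷ total batch = 83.67%.

Revised batch per 500.0 lb glass:
  ZrSiO4: 19.10 lb
  Talc: 247.4 lb
  Dead-burnt magnesia: 61.19 lb
  Lead monoxide: 108.2 lb
  Salt cake: 132.8 lb
  Pearl ash: 28.91 lb
Total batch = 597.6 lb; LOI loss = 97.59 lb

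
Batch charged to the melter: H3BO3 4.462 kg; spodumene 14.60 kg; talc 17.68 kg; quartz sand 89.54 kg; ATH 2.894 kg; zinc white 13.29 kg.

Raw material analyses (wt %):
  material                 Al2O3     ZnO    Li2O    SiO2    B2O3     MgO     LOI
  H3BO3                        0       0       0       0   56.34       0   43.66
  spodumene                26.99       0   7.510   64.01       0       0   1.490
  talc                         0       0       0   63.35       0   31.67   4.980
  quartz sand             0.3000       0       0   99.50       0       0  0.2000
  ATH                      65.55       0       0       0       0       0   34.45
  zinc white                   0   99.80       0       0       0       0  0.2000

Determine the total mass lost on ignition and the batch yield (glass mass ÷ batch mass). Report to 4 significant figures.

The whole derivation maintains full precision at each step — intermediates are printed, rounded to 4 significant digits, on the page — every reported result is rounded just once; all derived quantities (LOI, yield, six oxide percentages, the totals, glass mass) are re-derived at full precision using the weight values per 138.2 kg of glass, as set out in question or answer.
LOI of each material in turn:
  H3BO3: 4.462 × 0.4366 = 1.948 kg
  spodumene: 14.60 × 0.01490 = 0.2175 kg
  talc: 17.68 × 0.04980 = 0.8805 kg
  quartz sand: 89.54 × 0.002000 = 0.1791 kg
  ATH: 2.894 × 0.3445 = 0.9970 kg
  zinc white: 13.29 × 0.002000 = 0.02658 kg
Total LOI = 4.249 kg
Glass = batch − LOI = 142.5 − 4.249 = 138.2 kg

LOI loss = 4.249 kg; glass = 138.2 kg; yield = 97.02%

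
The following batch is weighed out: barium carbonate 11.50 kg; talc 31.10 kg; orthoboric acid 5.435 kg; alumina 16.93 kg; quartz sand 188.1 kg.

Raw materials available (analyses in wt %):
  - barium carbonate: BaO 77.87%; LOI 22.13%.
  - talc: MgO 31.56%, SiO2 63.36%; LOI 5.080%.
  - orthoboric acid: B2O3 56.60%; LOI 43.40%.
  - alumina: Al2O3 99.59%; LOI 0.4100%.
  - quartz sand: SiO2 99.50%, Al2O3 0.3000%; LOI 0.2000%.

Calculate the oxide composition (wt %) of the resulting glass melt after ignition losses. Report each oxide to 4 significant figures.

Full precision is maintained through every step — working values are printed, with 4-significant-figure rounding, in the printout. Each reported number takes exactly one rounding. All derived quantities, which include yield, the five compositions, net glass mass, the totals, ignition loss, are recomputed at exact precision, as they appear in question or answer, from the batch weights per 246.1 kg of glass.
Mass of each oxide from the mix:
  BaO: 11.50·0.7787 = 8.955 kg
  MgO: 31.10·0.3156 = 9.815 kg
  SiO2: 31.10·0.6336 + 188.1·0.9950 = 206.9 kg
  Al2O3: 16.93·0.9959 + 188.1·0.003000 = 17.42 kg
  B2O3: 5.435·0.5660 = 3.076 kg
LOI: 11.50·0.2213 + 31.10·0.05080 + 5.435·0.4340 + 16.93·0.004100 + 188.1·0.002000 = 6.929 kg
Glass mass = batch − LOI = 253.1 − 6.929 = 246.1 kg (consistent with Σ oxide mass)
percent by weight: oxide/glass ×100

Glass mass = 246.1 kg (batch 253.1 − LOI 6.929).
Composition: BaO 3.638%, MgO 3.988%, SiO2 84.04%, Al2O3 7.079%, B2O3 1.250%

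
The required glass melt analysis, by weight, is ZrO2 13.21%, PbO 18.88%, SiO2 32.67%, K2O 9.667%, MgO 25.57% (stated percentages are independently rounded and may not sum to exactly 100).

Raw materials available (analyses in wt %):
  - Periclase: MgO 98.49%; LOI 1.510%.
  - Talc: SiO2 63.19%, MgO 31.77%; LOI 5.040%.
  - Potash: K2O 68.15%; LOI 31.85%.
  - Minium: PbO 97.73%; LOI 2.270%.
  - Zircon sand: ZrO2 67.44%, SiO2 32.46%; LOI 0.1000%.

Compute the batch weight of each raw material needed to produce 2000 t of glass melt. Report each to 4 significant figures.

Intermediates are shown (rounded to 4 significant figures) at each printed step — the whole derivation runs at full float precision in every operation; every reported figure includes exactly one rounding — all derived quantities are recomputed starting from the weights per 2000 t of glass in full float precision (yield, glass mass, LOI, totals, five oxide percentages), precisely as stated by either problem or answer.
The oxide mass targets at 2000 t glass melt:
  ZrO2: 13.21% × 2000 = 264.2 t
  PbO: 18.88% × 2000 = 377.6 t
  SiO2: 32.67% × 2000 = 653.4 t
  K2O: 9.667% × 2000 = 193.3 t
  MgO: 25.57% × 2000 = 511.4 t
Mass-balance tally per oxide from the weights as reported, relative to the basis at hand (target by target, the sums agree inside rounding margins):
  ZrO2: 391.8·0.6744 = 264.2 t (target 264.2 t)
  PbO: 386.4·0.9773 = 377.6 t (target 377.6 t)
  SiO2: 832.8·0.6319 + 391.8·0.3246 = 653.4 t (target 653.4 t)
  K2O: 283.7·0.6815 = 193.3 t (target 193.3 t)
  MgO: 250.6·0.9849 + 832.8·0.3177 = 511.4 t (target 511.4 t)
Glass-mass closure: whole batch net of LOI = 2000 t (per-oxide target masses sum to 2000 t; with the basis standing at 2000 t — differing by rounding only).
Whole-batch sum: Σ batch = 2145 t; ignition loss, Σ(batch × LOI) = 145.3 t; yield: glass divided by total = 93.23%.

Batch per 2000 t glass melt:
  Periclase: 250.6 t
  Talc: 832.8 t
  Potash: 283.7 t
  Minium: 386.4 t
  Zircon sand: 391.8 t
Total batch = 2145 t; LOI loss = 145.3 t; yield = 93.23%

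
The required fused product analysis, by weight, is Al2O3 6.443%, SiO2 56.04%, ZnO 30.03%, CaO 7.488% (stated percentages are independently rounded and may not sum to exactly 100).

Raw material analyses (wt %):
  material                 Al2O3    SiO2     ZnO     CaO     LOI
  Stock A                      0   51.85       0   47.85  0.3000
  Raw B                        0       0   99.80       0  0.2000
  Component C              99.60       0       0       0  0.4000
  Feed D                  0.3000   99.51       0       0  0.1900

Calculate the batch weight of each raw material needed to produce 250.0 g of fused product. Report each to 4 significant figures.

Batch per 250.0 g fused product:
  Stock A: 39.12 g
  Raw B: 75.23 g
  Component C: 15.81 g
  Feed D: 120.4 g
Total batch = 250.6 g; LOI loss = 0.5598 g; yield = 99.78%

The whole derivation runs at full float precision at all times — values along the way are displayed rounded off to 4 significant digits at each printed step. Every reported figure includes exactly one rounding. The derived quantities (net glass mass, ignition loss, the four compositions, the yield, totals) are rebuilt from the batch weights per 250.0 g of glass at full precision precisely as stated by the question or the answer.
Target oxide masses per 250.0 g fused product:
  Al2O3: 6.443% × 250.0 = 16.11 g
  SiO2: 56.04% × 250.0 = 140.1 g
  ZnO: 30.03% × 250.0 = 75.08 g
  CaO: 7.488% × 250.0 = 18.72 g
A balance pass over the oxides, using the reported weights, at the basis given (each sum matches its target mass inside rounding margins):
  Al2O3: 15.81·0.9960 + 120.4·0.003000 = 16.11 g (target 16.11 g)
  SiO2: 39.12·0.5185 + 120.4·0.9951 = 140.1 g (target 140.1 g)
  ZnO: 75.23·0.9980 = 75.08 g (target 75.08 g)
  CaO: 39.12·0.4785 = 18.72 g (target 18.72 g)
Glass-mass closure: whole batch net of LOI = 250.0 g (the targets, summed, come to 250.0 g; basis as stated: 250.0 g — rounding explains the deltas).
Adding the batch up: Σ batch = 250.6 g; ignition loss, Σ(batch × LOI) = 0.5598 g; as yield: glass ÷ batch → 99.78%.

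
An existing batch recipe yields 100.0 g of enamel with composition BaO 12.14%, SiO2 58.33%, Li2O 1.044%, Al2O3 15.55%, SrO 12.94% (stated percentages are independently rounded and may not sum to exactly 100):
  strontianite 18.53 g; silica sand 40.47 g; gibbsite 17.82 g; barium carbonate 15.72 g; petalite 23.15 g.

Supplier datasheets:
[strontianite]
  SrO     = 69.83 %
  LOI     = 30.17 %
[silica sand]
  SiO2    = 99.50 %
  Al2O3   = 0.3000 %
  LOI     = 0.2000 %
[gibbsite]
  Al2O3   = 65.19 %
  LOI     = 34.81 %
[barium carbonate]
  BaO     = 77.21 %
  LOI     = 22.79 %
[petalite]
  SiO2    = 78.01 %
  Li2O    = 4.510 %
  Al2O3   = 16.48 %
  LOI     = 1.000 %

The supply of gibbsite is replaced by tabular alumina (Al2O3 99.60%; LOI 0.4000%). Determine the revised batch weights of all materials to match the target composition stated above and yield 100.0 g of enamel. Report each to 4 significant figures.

Intermediates are printed (rounded to four significant figures) as written — each numeric step maintains full precision throughout — each reported result is rounded only once. Derived quantities, including ignition loss, net glass mass, totals, yield, five oxide percentages, are recomputed starting from the weights for 100.0 g of glass at full precision, exactly as shown in the problem or answer text.
Oxide mass targets, per 100.0 g enamel:
  BaO: 12.14% × 100.0 = 12.14 g
  SiO2: 58.33% × 100.0 = 58.33 g
  Li2O: 1.044% × 100.0 = 1.044 g
  Al2O3: 15.55% × 100.0 = 15.55 g
  SrO: 12.94% × 100.0 = 12.94 g
A balance pass over the oxides, on the weights just shown, against the basis in use (summed amounts equal target values given rounding of the digits):
  BaO: 15.72·0.7721 = 12.14 g (target 12.14 g)
  SiO2: 40.47·0.9950 + 23.15·0.7801 = 58.33 g (target 58.33 g)
  Li2O: 23.15·0.04510 = 1.044 g (target 1.044 g)
  Al2O3: 40.47·0.003000 + 11.66·0.9960 + 23.15·0.1648 = 15.55 g (target 15.55 g)
  SrO: 18.53·0.6983 = 12.94 g (target 12.94 g)
The glass-mass cross-check: Σ batch − LOI loss = 100.0 g (summing oxide targets gives 100.0 g; stated basis 100.0 g — any gap is answer rounding).
Adding the batch up: Σ batch = 109.5 g; ignition loss, Σ(batch × LOI) = 9.532 g; as yield: glass ÷ batch → 91.30%.

Revised batch per 100.0 g enamel:
  strontianite: 18.53 g
  silica sand: 40.47 g
  tabular alumina: 11.66 g
  barium carbonate: 15.72 g
  petalite: 23.15 g
Total batch = 109.5 g; LOI loss = 9.532 g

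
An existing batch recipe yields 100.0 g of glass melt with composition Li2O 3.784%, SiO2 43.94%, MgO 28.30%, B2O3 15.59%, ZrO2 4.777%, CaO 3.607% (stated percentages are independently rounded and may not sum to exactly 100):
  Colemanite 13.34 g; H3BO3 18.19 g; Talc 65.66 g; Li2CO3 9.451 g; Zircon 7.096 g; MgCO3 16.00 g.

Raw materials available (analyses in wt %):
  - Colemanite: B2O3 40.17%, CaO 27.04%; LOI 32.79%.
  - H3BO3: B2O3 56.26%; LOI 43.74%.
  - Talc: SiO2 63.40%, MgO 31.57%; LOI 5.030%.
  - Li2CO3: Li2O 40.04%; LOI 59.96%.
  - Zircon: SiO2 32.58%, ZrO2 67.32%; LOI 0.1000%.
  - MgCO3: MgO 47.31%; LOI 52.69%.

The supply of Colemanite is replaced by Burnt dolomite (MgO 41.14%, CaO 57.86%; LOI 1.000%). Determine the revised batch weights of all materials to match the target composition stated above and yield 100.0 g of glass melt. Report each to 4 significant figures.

Each numeric step holds full float precision through every step. Values along the way appear, with 4-significant-digit rounding, at each printed step. Each reported number receives exactly one rounding — all derived quantities are computed starting from the weights per 100.0 g of glass at full float precision (LOI, yield, totals, glass mass, the six compositions) as written in the question or the answer.
Target masses of each oxide per 100.0 g glass melt:
  Li2O: 3.784% × 100.0 = 3.784 g
  SiO2: 43.94% × 100.0 = 43.94 g
  MgO: 28.30% × 100.0 = 28.30 g
  B2O3: 15.59% × 100.0 = 15.59 g
  ZrO2: 4.777% × 100.0 = 4.777 g
  CaO: 3.607% × 100.0 = 3.607 g
A balance pass over the oxides, applying the batch weights above, for the quoted basis mass (delivered sums recover each target up to rounding of the answer):
  Li2O: 9.451·0.4004 = 3.784 g (target 3.784 g)
  SiO2: 65.66·0.6340 + 7.096·0.3258 = 43.94 g (target 43.94 g)
  MgO: 6.234·0.4114 + 65.66·0.3157 + 10.58·0.4731 = 28.30 g (target 28.30 g)
  B2O3: 27.71·0.5626 = 15.59 g (target 15.59 g)
  ZrO2: 7.096·0.6732 = 4.777 g (target 4.777 g)
  CaO: 6.234·0.5786 = 3.607 g (target 3.607 g)
Glass-mass bookkeeping: Σ batch − LOI loss = 100.0 g (oxide target masses add up to 100.0 g; against the stated basis, 100.0 g — a pure rounding effect).
Total batch = Σ batch = 126.7 g; loss to ignition Σ batch·LOI = 26.73 g; as yield: glass ÷ batch → 78.90%.

Revised batch per 100.0 g glass melt:
  Burnt dolomite: 6.234 g
  H3BO3: 27.71 g
  Talc: 65.66 g
  Li2CO3: 9.451 g
  Zircon: 7.096 g
  MgCO3: 10.58 g
Total batch = 126.7 g; LOI loss = 26.73 g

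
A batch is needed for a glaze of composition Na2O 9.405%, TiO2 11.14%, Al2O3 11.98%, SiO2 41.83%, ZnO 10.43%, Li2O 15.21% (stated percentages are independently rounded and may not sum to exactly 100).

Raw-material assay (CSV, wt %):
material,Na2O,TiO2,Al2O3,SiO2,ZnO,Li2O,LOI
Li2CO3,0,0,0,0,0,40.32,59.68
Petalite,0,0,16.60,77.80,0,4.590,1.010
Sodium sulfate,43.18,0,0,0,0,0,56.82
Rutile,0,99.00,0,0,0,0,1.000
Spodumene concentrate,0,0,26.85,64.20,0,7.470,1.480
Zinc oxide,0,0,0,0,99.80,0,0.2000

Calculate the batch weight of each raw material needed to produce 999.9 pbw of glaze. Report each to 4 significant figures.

Batch per 999.9 pbw glaze:
  Li2CO3: 294.8 pbw
  Petalite: 346.0 pbw
  Sodium sulfate: 217.8 pbw
  Rutile: 112.5 pbw
  Spodumene concentrate: 232.3 pbw
  Zinc oxide: 104.5 pbw
Total batch = 1308 pbw; LOI loss = 308.0 pbw; yield = 76.45%

In-progress results are displayed, rounded to 4 significant digits, when written out. Every computation holds full precision at every stage. Every reported figure carries a single rounding — all derived quantities (six oxide percentages, LOI, glass mass, yield, the totals) are computed at full float precision from the batch weights at 999.9 pbw of glass, as set out in either problem or answer.
The oxide mass targets at 999.9 pbw glaze:
  Na2O: 9.405% × 999.9 = 94.04 pbw
  TiO2: 11.14% × 999.9 = 111.4 pbw
  Al2O3: 11.98% × 999.9 = 119.8 pbw
  SiO2: 41.83% × 999.9 = 418.3 pbw
  ZnO: 10.43% × 999.9 = 104.3 pbw
  Li2O: 15.21% × 999.9 = 152.1 pbw
Per-oxide balance check from the weights as reported, versus the basis set out (sums match the target masses within answer rounding):
  Na2O: 217.8·0.4318 = 94.05 pbw (target 94.04 pbw)
  TiO2: 112.5·0.9900 = 111.4 pbw (target 111.4 pbw)
  Al2O3: 346.0·0.1660 + 232.3·0.2685 = 119.8 pbw (target 119.8 pbw)
  SiO2: 346.0·0.7780 + 232.3·0.6420 = 418.3 pbw (target 418.3 pbw)
  ZnO: 104.5·0.9980 = 104.3 pbw (target 104.3 pbw)
  Li2O: 294.8·0.4032 + 346.0·0.04590 + 232.3·0.07470 = 152.1 pbw (target 152.1 pbw)
Auditing the glass mass value: net batch after ignition = 999.9 pbw (per-oxide target masses sum to 999.9 pbw; the stated basis being 999.9 pbw — a pure rounding effect).
Whole-batch sum: Σ batch = 1308 pbw; ignition loss, Σ(batch × LOI) = 308.0 pbw; yield: glass divided by total = 76.45%.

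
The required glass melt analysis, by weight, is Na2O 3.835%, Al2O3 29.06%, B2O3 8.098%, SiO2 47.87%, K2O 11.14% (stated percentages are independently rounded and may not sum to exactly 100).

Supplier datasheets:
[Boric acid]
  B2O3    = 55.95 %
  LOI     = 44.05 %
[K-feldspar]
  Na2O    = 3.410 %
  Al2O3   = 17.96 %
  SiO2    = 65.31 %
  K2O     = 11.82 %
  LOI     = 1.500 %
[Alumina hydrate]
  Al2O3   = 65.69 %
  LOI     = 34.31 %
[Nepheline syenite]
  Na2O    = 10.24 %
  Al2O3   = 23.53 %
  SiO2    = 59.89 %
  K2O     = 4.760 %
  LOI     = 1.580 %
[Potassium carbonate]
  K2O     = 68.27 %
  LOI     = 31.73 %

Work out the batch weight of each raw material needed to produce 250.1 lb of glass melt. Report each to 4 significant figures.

Intermediates appear rounded to four significant figures across the worked steps; all internal work holds exact precision at each step — a single rounding completes each reported number — all derived quantities, including totals, LOI, yield, the five compositions, net glass mass, are computed starting from the weights at 250.1 lb of glass in exact precision as set out in the question or the answer.
Target masses of each oxide per 250.1 lb glass melt:
  Na2O: 3.835% × 250.1 = 9.591 lb
  Al2O3: 29.06% × 250.1 = 72.68 lb
  B2O3: 8.098% × 250.1 = 20.25 lb
  SiO2: 47.87% × 250.1 = 119.7 lb
  K2O: 11.14% × 250.1 = 27.86 lb
Per-oxide balance check working from each reported weight, at the basis given (oxide sums agree with the targets inside rounding margins):
  Na2O: 140.3·0.03410 + 46.96·0.1024 = 9.593 lb (target 9.591 lb)
  Al2O3: 140.3·0.1796 + 55.47·0.6569 + 46.96·0.2353 = 72.69 lb (target 72.68 lb)
  B2O3: 36.20·0.5595 = 20.25 lb (target 20.25 lb)
  SiO2: 140.3·0.6531 + 46.96·0.5989 = 119.8 lb (target 119.7 lb)
  K2O: 140.3·0.1182 + 46.96·0.04760 + 13.25·0.6827 = 27.86 lb (target 27.86 lb)
Glass-mass closure: batch total minus LOI = 250.2 lb (the targets, summed, come to 250.1 lb; stated basis 250.1 lb — rounding explains the deltas).
Total batch = Σ batch = 292.2 lb; loss to ignition Σ batch·LOI = 42.03 lb; the yield ratio, glass ÷ batch: 85.62%.

Batch per 250.1 lb glass melt:
  Boric acid: 36.20 lb
  K-feldspar: 140.3 lb
  Alumina hydrate: 55.47 lb
  Nepheline syenite: 46.96 lb
  Potassium carbonate: 13.25 lb
Total batch = 292.2 lb; LOI loss = 42.03 lb; yield = 85.62%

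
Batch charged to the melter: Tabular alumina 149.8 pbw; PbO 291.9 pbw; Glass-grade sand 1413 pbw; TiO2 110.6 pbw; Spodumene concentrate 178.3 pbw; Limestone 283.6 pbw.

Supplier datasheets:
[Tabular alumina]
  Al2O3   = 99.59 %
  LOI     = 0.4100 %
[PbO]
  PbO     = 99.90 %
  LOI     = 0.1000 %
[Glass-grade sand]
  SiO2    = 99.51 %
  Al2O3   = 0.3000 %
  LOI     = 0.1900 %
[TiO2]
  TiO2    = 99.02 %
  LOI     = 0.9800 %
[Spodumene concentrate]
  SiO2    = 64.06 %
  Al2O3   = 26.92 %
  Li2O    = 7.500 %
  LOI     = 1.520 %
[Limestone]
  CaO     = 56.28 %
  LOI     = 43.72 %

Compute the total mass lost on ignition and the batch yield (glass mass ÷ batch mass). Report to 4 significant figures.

LOI loss = 131.4 pbw; glass = 2296 pbw; yield = 94.59%

In-progress results are displayed rounded off to 4 significant figures in the printout. Every computation carries full float precision at every stage; a single rounding produces each reported figure; the derived quantities (LOI, glass mass, totals, the yield, the six compositions) are carried at full float precision using the weight values on 2296 pbw of glass, exactly as shown in the problem or answer text.
Material-by-material LOI:
  Tabular alumina: 149.8 × 0.004100 = 0.6142 pbw
  PbO: 291.9 × 0.001000 = 0.2919 pbw
  Glass-grade sand: 1413 × 0.001900 = 2.685 pbw
  TiO2: 110.6 × 0.009800 = 1.084 pbw
  Spodumene concentrate: 178.3 × 0.01520 = 2.710 pbw
  Limestone: 283.6 × 0.4372 = 124.0 pbw
Total LOI = 131.4 pbw
Glass = batch − LOI = 2427 − 131.4 = 2296 pbw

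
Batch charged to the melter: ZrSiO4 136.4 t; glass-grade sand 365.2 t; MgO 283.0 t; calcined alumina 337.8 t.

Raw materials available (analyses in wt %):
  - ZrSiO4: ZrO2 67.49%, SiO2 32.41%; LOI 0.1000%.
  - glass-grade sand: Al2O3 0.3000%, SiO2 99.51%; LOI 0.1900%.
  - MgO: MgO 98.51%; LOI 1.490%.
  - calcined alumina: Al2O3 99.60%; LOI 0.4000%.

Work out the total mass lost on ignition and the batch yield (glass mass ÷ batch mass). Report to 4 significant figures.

Intermediates are shown, with 4-significant-figure rounding, when written out — all internal work maintains full precision from start to finish — exactly one rounding goes into each reported number; the derived quantities (the totals, glass mass, LOI, four oxide percentages, the yield) are computed starting from the weights on 1116 t of glass in exact precision, as they appear in the problem or answer text.
Ignition loss by material:
  ZrSiO4: 136.4 × 0.001000 = 0.1364 t
  glass-grade sand: 365.2 × 0.001900 = 0.6939 t
  MgO: 283.0 × 0.01490 = 4.217 t
  calcined alumina: 337.8 × 0.004000 = 1.351 t
Total LOI = 6.398 t
Glass = batch − LOI = 1122 − 6.398 = 1116 t

LOI loss = 6.398 t; glass = 1116 t; yield = 99.43%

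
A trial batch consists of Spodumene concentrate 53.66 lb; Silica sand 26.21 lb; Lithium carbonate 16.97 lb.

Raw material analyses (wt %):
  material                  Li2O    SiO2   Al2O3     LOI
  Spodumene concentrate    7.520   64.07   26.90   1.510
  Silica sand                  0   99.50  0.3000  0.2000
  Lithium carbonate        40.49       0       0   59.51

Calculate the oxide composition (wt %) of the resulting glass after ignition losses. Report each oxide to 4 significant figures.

Glass mass = 85.88 lb (batch 96.84 − LOI 10.96).
Composition: Li2O 12.70%, SiO2 70.40%, Al2O3 16.90%

Every computation runs at exact precision from first step to last — mid-chain values appear rounded to 4 significant digits in the working — each reported number takes a single rounding; the derived quantities, including glass mass, the yield, the totals, ignition loss, the three compositions, are re-derived starting from the weights for 85.88 lb of glass at full precision, exactly as printed in the question or the answer.
Oxide-by-oxide delivered mass:
  Li2O: 53.66·0.07520 + 16.97·0.4049 = 10.91 lb
  SiO2: 53.66·0.6407 + 26.21·0.9950 = 60.46 lb
  Al2O3: 53.66·0.2690 + 26.21·0.003000 = 14.51 lb
LOI: 53.66·0.01510 + 26.21·0.002000 + 16.97·0.5951 = 10.96 lb
The glass mass, total less LOI, = 96.84 − 10.96 = 85.88 lb (matching Σ of the oxides)
wt % = 100 × oxide mass / glass mass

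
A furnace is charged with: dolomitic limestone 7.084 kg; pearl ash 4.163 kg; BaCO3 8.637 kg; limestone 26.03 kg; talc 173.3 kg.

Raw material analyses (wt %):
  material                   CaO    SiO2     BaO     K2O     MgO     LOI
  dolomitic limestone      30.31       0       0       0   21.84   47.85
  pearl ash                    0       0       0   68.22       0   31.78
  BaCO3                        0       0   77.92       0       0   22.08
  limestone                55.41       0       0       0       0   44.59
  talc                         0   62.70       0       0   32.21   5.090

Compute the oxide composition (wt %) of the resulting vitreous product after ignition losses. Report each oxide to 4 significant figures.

Working values appear rounded to 4 significant figures at each printed step. The whole derivation holds full precision at every stage. A single rounding produces every reported value — the derived quantities are carried in exact precision (totals, LOI, the five compositions, glass mass, yield) starting from the weights on 192.2 kg of glass, as quoted within the question or the answer.
Oxide masses out of the charge:
  CaO: 7.084·0.3031 + 26.03·0.5541 = 16.57 kg
  SiO2: 173.3·0.6270 = 108.7 kg
  BaO: 8.637·0.7792 = 6.730 kg
  K2O: 4.163·0.6822 = 2.840 kg
  MgO: 7.084·0.2184 + 173.3·0.3221 = 57.37 kg
LOI: 7.084·0.4785 + 4.163·0.3178 + 8.637·0.2208 + 26.03·0.4459 + 173.3·0.05090 = 27.05 kg
Net of LOI, the glass mass = 219.2 − 27.05 = 192.2 kg (equal to the oxide-mass sum)
wt %: oxide over glass, times 100

Glass mass = 192.2 kg (batch 219.2 − LOI 27.05).
Composition: CaO 8.623%, SiO2 56.54%, BaO 3.502%, K2O 1.478%, MgO 29.85%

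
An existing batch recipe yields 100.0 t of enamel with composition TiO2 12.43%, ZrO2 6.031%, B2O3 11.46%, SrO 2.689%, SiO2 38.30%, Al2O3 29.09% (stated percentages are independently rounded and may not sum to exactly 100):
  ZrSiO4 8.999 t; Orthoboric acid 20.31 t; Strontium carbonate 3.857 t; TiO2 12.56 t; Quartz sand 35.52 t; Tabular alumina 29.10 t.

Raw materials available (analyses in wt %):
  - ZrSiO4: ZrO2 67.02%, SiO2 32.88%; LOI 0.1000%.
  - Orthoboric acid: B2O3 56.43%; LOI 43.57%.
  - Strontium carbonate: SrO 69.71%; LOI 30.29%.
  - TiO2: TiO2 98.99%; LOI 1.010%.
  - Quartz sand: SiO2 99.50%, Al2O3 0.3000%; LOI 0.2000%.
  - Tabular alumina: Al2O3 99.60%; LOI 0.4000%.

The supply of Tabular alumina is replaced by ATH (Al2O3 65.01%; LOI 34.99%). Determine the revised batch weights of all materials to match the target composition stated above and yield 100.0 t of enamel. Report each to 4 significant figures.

Working values are printed (rounded to 4 significant digits) on the page — the whole derivation holds full precision end to end — each reported result includes exactly one rounding — derived quantities, including glass mass, the yield, the six compositions, LOI, totals, are re-derived from the weighed amounts for 100.0 t of glass at exact precision exactly as printed in the question or the answer.
Target masses of each oxide per 100.0 t enamel:
  TiO2: 12.43% × 100.0 = 12.43 t
  ZrO2: 6.031% × 100.0 = 6.031 t
  B2O3: 11.46% × 100.0 = 11.46 t
  SrO: 2.689% × 100.0 = 2.689 t
  SiO2: 38.30% × 100.0 = 38.30 t
  Al2O3: 29.09% × 100.0 = 29.09 t
Per-oxide balance check from the weights as reported, for the quoted basis mass (oxide sums agree with the targets within answer rounding):
  TiO2: 12.56·0.9899 = 12.43 t (target 12.43 t)
  ZrO2: 8.999·0.6702 = 6.031 t (target 6.031 t)
  B2O3: 20.31·0.5643 = 11.46 t (target 11.46 t)
  SrO: 3.857·0.6971 = 2.689 t (target 2.689 t)
  SiO2: 8.999·0.3288 + 35.52·0.9950 = 38.30 t (target 38.30 t)
  Al2O3: 35.52·0.003000 + 44.58·0.6501 = 29.09 t (target 29.09 t)
Glass mass check: Σ batch − LOI loss = 100.0 t (targets for the oxides total 100.0 t; versus the stated basis of 100.0 t — deltas are rounding alone).
Adding the batch up: Σ batch = 125.8 t; the LOI term Σ batch·LOI equals 25.82 t; yield = glass ÷ total batch = 79.48%.

Revised batch per 100.0 t enamel:
  ZrSiO4: 8.999 t
  Orthoboric acid: 20.31 t
  Strontium carbonate: 3.857 t
  TiO2: 12.56 t
  Quartz sand: 35.52 t
  ATH: 44.58 t
Total batch = 125.8 t; LOI loss = 25.82 t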